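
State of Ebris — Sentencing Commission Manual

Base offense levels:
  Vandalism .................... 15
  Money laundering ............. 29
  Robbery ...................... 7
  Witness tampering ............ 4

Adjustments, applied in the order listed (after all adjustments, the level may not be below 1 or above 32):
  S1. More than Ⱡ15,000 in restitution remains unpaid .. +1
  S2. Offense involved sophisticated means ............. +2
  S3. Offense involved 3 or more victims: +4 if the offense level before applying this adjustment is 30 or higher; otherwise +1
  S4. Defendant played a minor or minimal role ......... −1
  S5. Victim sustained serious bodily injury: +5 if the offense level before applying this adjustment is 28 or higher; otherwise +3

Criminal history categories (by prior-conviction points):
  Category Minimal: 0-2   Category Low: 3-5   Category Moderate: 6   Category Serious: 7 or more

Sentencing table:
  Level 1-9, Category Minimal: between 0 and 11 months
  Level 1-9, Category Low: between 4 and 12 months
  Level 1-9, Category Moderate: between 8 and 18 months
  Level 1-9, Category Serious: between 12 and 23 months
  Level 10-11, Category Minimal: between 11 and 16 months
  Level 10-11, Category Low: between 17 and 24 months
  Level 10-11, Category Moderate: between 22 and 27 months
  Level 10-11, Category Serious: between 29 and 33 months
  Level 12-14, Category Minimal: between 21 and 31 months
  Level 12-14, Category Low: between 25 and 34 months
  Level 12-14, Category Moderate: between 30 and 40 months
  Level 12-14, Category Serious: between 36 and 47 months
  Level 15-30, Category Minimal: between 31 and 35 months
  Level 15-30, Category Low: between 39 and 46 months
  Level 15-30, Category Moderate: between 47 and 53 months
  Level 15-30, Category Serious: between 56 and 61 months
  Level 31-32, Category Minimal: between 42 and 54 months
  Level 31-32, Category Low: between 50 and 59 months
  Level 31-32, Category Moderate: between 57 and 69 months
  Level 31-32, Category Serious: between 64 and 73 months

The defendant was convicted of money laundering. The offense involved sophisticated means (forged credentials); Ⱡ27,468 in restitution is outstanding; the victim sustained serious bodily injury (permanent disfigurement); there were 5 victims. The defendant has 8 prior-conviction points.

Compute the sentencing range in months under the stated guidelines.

64-73 months

Base offense level for money laundering: 29.
S1 applies: 29 + 1 = 30.
S2 applies: 30 + 2 = 32.
S3 applies (level before this adjustment is 32 ≥ 30, so +4): 32 + 4 = 36.
S4 does not apply.
S5 applies (level before this adjustment is 36 ≥ 28, so +5): 36 + 5 = 41.
Level 41 exceeds the maximum of 32; capped at 32.
Final offense level: 32.
Criminal history: 8 prior points → Category Serious (7+).
Level 32 falls in the 31-32 band.
Grid: Level 31-32 × Category Serious = 64-73 months.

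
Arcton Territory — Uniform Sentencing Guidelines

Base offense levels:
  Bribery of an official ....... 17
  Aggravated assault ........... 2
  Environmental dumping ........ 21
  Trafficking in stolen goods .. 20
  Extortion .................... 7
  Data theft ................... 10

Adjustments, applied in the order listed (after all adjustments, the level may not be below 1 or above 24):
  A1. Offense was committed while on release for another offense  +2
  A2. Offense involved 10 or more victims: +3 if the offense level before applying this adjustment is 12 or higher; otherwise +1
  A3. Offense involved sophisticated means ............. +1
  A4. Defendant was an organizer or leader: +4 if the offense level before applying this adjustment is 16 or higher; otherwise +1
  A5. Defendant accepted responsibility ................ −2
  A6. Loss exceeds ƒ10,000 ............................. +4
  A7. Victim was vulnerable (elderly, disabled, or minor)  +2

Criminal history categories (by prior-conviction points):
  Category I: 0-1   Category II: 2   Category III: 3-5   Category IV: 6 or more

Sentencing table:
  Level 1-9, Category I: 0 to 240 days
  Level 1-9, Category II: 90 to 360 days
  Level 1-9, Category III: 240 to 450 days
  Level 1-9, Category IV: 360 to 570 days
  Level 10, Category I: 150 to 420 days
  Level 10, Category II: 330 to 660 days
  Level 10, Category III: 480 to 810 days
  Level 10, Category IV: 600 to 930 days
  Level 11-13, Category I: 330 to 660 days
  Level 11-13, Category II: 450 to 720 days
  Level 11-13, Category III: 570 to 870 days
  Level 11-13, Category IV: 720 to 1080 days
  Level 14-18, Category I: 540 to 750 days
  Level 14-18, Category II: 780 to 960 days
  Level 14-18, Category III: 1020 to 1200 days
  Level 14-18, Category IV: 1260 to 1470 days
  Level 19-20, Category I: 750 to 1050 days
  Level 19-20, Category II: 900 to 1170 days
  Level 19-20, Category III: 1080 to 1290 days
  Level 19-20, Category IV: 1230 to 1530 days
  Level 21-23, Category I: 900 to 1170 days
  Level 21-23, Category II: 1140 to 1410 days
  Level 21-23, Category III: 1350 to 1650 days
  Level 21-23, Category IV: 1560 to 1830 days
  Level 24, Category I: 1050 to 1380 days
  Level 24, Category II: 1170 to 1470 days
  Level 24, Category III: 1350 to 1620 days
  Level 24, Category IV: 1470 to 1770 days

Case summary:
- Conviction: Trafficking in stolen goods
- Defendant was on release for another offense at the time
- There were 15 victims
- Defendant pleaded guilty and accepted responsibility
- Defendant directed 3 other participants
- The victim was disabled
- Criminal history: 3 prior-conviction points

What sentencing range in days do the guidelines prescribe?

1350-1620 days

Base offense level for trafficking in stolen goods: 20.
A1 applies: 20 + 2 = 22.
A2 applies (level before this adjustment is 22 ≥ 12, so +3): 22 + 3 = 25.
A3 does not apply.
A4 applies (level before this adjustment is 25 ≥ 16, so +4): 25 + 4 = 29.
A5 applies: 29 − 2 = 27.
A7 applies: 27 + 2 = 29.
Level 29 exceeds the maximum of 24; capped at 24.
Final offense level: 24.
Criminal history: 3 prior points → Category III (3-5).
Level 24 falls in the 24 band.
Grid: Level 24 × Category III = 1350-1620 days.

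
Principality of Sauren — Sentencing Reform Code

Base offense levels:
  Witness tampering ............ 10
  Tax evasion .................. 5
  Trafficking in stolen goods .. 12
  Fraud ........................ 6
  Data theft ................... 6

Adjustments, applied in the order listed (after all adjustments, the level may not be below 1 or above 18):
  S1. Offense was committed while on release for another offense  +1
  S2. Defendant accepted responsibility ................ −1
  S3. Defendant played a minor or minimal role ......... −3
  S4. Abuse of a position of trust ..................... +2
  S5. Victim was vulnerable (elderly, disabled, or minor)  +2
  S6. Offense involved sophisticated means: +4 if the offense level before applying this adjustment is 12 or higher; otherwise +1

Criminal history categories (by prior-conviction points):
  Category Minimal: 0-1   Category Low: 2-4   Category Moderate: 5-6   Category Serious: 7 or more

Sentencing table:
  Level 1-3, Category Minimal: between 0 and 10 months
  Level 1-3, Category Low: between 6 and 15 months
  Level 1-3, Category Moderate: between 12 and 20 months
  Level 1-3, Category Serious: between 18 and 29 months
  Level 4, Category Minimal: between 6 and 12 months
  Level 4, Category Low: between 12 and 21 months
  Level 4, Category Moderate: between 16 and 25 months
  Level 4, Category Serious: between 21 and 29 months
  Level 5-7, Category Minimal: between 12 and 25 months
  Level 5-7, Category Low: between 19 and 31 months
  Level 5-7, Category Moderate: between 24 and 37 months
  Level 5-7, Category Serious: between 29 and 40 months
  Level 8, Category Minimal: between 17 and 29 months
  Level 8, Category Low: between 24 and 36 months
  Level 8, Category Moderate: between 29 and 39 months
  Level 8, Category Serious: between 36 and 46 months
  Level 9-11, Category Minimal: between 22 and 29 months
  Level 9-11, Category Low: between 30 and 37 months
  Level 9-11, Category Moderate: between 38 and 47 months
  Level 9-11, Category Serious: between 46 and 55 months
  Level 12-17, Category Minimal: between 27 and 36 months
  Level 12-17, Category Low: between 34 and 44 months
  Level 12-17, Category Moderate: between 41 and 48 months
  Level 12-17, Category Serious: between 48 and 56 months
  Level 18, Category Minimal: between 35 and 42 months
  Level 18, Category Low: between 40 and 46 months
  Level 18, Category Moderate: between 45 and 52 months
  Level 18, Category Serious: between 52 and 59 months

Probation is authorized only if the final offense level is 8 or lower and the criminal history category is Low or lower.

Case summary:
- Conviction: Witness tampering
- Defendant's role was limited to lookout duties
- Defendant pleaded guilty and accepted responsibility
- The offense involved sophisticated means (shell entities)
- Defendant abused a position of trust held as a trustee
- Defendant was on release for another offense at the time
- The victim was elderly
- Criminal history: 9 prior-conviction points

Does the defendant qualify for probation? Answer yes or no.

Base offense level for witness tampering: 10.
S1 applies: 10 + 1 = 11.
S2 applies: 11 − 1 = 10.
S3 applies: 10 − 3 = 7.
S4 applies: 7 + 2 = 9.
S5 applies: 9 + 2 = 11.
S6 applies (level before this adjustment is 11 < 12, so +1): 11 + 1 = 12.
Final offense level: 12.
Criminal history: 9 prior points → Category Serious (7+).
Level 12 falls in the 12-17 band.
Grid: Level 12-17 × Category Serious = 48-56 months.
Probation check: level 12 > 8 and category Serious > Low → not eligible.

No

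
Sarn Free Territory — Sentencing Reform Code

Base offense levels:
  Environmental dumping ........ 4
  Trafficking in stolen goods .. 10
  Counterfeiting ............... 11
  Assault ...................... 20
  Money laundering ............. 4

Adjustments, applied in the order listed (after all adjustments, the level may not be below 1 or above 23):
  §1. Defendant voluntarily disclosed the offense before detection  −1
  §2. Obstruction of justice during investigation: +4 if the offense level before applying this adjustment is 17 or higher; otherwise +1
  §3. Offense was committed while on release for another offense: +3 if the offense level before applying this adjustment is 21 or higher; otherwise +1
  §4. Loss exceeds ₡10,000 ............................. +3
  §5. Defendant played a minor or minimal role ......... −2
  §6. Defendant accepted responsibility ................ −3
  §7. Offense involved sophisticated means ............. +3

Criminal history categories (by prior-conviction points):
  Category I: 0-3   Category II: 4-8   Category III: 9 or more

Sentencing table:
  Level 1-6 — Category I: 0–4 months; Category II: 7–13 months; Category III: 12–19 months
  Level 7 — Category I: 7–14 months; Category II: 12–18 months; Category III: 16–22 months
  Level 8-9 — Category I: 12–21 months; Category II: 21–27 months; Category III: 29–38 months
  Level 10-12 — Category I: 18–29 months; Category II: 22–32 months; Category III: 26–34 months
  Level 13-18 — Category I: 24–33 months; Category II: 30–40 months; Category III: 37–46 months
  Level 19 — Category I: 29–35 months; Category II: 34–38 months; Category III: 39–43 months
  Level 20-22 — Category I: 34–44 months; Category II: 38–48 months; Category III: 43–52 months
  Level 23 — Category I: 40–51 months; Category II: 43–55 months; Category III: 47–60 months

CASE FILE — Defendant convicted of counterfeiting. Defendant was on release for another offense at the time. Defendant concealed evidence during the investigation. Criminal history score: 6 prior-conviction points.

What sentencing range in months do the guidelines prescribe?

30-40 months

Base offense level for counterfeiting: 11.
§2 applies (level before this adjustment is 11 < 17, so +1): 11 + 1 = 12.
§3 applies (level before this adjustment is 12 < 21, so +1): 12 + 1 = 13.
§5 does not apply.
§6 does not apply.
§7 does not apply.
Final offense level: 13.
Criminal history: 6 prior points → Category II (4-8).
Level 13 falls in the 13-18 band.
Grid: Level 13-18 × Category II = 30-40 months.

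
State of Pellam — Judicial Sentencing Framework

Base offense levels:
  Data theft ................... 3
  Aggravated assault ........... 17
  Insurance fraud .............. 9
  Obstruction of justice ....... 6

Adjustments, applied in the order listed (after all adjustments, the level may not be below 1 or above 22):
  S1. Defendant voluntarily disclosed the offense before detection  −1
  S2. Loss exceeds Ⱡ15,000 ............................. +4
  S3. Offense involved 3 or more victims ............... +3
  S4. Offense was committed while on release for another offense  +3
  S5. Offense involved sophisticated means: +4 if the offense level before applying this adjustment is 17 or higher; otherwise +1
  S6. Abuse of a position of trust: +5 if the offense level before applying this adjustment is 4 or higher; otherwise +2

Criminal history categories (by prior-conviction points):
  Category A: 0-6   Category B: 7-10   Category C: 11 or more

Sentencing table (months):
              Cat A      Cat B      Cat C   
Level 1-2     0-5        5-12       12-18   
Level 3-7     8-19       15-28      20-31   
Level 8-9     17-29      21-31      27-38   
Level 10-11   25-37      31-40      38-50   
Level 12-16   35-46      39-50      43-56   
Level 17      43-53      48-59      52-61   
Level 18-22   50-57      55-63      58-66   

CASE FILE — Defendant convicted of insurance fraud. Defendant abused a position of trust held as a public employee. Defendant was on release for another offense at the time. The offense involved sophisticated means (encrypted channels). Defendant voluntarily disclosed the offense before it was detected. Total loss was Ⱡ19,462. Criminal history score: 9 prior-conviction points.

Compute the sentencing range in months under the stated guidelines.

Base offense level for insurance fraud: 9.
S1 applies: 9 − 1 = 8.
S2 applies: 8 + 4 = 12.
S4 applies: 12 + 3 = 15.
S5 applies (level before this adjustment is 15 < 17, so +1): 15 + 1 = 16.
S6 applies (level before this adjustment is 16 ≥ 4, so +5): 16 + 5 = 21.
Final offense level: 21.
Criminal history: 9 prior points → Category B (7-10).
Level 21 falls in the 18-22 band.
Grid: Level 18-22 × Category B = 55-63 months.

55-63 months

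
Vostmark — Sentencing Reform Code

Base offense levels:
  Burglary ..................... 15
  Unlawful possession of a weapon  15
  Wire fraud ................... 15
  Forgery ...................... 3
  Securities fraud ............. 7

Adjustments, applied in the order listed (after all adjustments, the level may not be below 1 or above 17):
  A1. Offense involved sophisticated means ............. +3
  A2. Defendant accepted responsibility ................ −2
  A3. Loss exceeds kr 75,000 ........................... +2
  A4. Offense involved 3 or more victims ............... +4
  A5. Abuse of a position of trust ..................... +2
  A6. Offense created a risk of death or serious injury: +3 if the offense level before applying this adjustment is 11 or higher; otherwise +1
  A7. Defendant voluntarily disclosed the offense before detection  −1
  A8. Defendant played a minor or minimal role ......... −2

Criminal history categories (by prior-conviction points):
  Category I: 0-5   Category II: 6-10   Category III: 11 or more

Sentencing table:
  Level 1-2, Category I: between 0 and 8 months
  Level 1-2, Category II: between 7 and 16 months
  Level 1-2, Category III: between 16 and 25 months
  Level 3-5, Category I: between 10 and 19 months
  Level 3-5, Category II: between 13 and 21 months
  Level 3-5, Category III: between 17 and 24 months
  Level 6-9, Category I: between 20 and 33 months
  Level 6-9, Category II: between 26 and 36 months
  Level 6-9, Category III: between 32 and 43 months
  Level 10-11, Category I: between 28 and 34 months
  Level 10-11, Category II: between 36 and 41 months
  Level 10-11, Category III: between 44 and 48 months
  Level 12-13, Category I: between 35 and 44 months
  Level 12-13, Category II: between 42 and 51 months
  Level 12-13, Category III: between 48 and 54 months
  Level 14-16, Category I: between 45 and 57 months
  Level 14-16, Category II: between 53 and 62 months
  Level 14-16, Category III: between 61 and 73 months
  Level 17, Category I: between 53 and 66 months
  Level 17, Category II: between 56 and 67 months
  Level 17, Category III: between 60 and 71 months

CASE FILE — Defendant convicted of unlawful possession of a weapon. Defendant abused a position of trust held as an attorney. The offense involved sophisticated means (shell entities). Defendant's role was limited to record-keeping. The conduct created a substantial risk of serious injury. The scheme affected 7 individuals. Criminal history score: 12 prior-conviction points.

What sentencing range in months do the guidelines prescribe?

60-71 months

Base offense level for unlawful possession of a weapon: 15.
A1 applies: 15 + 3 = 18.
A2 does not apply.
A4 applies: 18 + 4 = 22.
A5 applies: 22 + 2 = 24.
A6 applies (level before this adjustment is 24 ≥ 11, so +3): 24 + 3 = 27.
A8 applies: 27 − 2 = 25.
Level 25 exceeds the maximum of 17; capped at 17.
Final offense level: 17.
Criminal history: 12 prior points → Category III (11+).
Level 17 falls in the 17 band.
Grid: Level 17 × Category III = 60-71 months.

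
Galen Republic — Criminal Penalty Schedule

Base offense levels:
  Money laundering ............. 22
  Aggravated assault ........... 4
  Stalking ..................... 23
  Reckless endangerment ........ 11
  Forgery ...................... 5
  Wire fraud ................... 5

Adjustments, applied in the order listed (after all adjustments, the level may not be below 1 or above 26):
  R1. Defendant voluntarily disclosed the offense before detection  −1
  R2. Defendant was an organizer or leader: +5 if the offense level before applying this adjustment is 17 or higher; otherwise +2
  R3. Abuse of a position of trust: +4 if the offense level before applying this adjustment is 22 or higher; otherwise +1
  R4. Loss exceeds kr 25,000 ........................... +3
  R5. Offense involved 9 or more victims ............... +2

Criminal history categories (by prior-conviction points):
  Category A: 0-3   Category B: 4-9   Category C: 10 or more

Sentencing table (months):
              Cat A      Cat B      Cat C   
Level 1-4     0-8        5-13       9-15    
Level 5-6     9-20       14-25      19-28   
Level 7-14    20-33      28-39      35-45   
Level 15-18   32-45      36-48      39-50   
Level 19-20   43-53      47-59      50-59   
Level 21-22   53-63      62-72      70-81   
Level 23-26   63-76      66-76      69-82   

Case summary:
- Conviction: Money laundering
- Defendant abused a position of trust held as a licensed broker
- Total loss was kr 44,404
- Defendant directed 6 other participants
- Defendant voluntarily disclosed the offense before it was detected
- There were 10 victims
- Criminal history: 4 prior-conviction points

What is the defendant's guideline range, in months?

Base offense level for money laundering: 22.
R1 applies: 22 − 1 = 21.
R2 applies (level before this adjustment is 21 ≥ 17, so +5): 21 + 5 = 26.
R3 applies (level before this adjustment is 26 ≥ 22, so +4): 26 + 4 = 30.
R4 applies: 30 + 3 = 33.
R5 applies: 33 + 2 = 35.
Level 35 exceeds the maximum of 26; capped at 26.
Final offense level: 26.
Criminal history: 4 prior points → Category B (4-9).
Level 26 falls in the 23-26 band.
Grid: Level 23-26 × Category B = 66-76 months.

66-76 months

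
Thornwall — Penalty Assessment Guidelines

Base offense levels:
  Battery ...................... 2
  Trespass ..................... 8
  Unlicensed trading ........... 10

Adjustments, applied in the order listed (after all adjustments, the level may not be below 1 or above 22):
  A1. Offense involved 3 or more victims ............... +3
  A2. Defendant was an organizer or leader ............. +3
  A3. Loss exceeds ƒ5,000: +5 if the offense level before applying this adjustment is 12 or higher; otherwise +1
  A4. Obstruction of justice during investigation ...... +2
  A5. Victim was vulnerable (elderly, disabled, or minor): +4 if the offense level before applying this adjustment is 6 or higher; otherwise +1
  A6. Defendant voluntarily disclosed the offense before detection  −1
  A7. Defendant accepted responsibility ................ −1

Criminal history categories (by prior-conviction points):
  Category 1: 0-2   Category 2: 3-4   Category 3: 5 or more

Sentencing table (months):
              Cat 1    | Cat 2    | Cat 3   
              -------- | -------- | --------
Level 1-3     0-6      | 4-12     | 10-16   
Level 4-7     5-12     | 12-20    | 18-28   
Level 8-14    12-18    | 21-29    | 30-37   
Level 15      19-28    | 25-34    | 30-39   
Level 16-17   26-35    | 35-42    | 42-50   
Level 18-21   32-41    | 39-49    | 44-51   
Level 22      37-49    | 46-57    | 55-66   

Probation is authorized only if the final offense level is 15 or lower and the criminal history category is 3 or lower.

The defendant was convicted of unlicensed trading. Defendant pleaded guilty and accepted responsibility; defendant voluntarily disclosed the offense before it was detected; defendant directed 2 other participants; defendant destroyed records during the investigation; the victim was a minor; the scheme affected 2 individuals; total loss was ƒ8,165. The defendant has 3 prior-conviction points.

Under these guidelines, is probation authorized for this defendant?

Base offense level for unlicensed trading: 10.
A2 applies: 10 + 3 = 13.
A3 applies (level before this adjustment is 13 ≥ 12, so +5): 13 + 5 = 18.
A4 applies: 18 + 2 = 20.
A5 applies (level before this adjustment is 20 ≥ 6, so +4): 20 + 4 = 24.
A6 applies: 24 − 1 = 23.
A7 applies: 23 − 1 = 22.
Final offense level: 22.
Criminal history: 3 prior points → Category 2 (3-4).
Level 22 falls in the 22 band.
Grid: Level 22 × Category 2 = 46-57 months.
Probation check: level 22 > 15 and category 2 ≤ 3 → not eligible.

No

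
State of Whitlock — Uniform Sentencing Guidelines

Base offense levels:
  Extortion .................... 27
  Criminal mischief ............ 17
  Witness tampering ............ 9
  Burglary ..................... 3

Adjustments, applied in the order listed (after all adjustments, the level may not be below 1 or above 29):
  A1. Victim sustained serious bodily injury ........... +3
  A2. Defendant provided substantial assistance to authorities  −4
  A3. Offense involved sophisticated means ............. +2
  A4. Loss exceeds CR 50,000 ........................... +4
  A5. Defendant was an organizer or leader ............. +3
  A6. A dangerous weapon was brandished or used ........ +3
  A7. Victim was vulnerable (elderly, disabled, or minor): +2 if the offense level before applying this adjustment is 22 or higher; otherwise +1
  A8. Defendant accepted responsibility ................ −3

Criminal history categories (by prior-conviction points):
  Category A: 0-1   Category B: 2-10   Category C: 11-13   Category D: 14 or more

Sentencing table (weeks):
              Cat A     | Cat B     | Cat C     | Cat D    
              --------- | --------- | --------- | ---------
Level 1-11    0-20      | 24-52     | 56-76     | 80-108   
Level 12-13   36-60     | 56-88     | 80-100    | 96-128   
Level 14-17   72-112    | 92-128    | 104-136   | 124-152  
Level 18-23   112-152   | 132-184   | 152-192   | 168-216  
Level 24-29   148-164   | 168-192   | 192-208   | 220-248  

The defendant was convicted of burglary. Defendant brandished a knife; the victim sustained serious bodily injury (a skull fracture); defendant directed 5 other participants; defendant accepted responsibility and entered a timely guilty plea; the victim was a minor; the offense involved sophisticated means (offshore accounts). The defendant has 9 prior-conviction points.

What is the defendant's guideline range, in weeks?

56-88 weeks

Base offense level for burglary: 3.
A1 applies: 3 + 3 = 6.
A2 does not apply.
A3 applies: 6 + 2 = 8.
A4 does not apply.
A5 applies: 8 + 3 = 11.
A6 applies: 11 + 3 = 14.
A7 applies (level before this adjustment is 14 < 22, so +1): 14 + 1 = 15.
A8 applies: 15 − 3 = 12.
Final offense level: 12.
Criminal history: 9 prior points → Category B (2-10).
Level 12 falls in the 12-13 band.
Grid: Level 12-13 × Category B = 56-88 weeks.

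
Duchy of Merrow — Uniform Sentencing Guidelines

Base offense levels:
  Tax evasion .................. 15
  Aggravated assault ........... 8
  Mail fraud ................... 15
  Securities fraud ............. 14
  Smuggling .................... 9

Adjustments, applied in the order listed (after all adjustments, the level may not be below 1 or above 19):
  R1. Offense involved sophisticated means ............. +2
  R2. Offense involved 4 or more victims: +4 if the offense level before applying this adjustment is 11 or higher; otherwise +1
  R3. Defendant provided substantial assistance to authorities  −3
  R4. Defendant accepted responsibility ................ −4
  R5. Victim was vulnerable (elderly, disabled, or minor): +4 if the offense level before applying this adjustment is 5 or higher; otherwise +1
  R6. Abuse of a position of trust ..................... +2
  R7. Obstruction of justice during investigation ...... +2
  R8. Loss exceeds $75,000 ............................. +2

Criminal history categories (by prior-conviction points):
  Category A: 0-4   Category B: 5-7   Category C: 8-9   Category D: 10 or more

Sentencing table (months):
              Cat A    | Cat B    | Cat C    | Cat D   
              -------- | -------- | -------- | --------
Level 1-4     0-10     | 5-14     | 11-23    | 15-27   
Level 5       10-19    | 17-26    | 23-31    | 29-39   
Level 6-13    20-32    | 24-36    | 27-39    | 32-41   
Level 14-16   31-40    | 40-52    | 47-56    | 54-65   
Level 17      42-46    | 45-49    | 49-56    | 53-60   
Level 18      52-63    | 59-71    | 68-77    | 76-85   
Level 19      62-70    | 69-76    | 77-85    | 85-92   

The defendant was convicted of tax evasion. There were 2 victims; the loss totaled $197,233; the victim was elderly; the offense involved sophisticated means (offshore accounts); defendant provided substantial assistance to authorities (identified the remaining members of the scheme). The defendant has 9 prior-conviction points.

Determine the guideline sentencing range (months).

77-85 months

Base offense level for tax evasion: 15.
R1 applies: 15 + 2 = 17.
R2 does not apply.
R3 applies: 17 − 3 = 14.
R5 applies (level before this adjustment is 14 ≥ 5, so +4): 14 + 4 = 18.
R6 does not apply.
R8 applies: 18 + 2 = 20.
Level 20 exceeds the maximum of 19; capped at 19.
Final offense level: 19.
Criminal history: 9 prior points → Category C (8-9).
Level 19 falls in the 19 band.
Grid: Level 19 × Category C = 77-85 months.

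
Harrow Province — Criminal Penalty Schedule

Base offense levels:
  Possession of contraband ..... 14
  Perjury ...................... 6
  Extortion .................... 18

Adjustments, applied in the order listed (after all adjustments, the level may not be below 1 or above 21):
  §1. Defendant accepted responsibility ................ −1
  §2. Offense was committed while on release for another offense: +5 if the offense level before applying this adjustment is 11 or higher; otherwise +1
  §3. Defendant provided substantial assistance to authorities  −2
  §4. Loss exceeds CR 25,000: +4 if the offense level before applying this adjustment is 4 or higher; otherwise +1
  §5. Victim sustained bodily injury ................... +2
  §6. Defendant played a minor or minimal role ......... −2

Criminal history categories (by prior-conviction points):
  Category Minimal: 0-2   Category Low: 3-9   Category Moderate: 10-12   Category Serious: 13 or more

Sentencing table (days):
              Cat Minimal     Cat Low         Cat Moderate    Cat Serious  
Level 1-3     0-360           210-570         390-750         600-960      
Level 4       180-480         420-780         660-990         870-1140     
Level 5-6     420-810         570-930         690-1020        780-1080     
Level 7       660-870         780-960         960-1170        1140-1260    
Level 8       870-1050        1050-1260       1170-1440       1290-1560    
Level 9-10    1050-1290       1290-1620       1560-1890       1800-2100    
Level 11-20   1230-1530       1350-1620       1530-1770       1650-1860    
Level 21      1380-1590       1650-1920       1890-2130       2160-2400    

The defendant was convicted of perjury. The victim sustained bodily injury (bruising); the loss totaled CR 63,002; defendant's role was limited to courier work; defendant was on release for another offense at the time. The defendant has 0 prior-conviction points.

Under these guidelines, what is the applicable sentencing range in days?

Base offense level for perjury: 6.
§2 applies (level before this adjustment is 6 < 11, so +1): 6 + 1 = 7.
§4 applies (level before this adjustment is 7 ≥ 4, so +4): 7 + 4 = 11.
§5 applies: 11 + 2 = 13.
§6 applies: 13 − 2 = 11.
Final offense level: 11.
Criminal history: 0 prior points → Category Minimal (0-2).
Level 11 falls in the 11-20 band.
Grid: Level 11-20 × Category Minimal = 1230-1530 days.

1230-1530 days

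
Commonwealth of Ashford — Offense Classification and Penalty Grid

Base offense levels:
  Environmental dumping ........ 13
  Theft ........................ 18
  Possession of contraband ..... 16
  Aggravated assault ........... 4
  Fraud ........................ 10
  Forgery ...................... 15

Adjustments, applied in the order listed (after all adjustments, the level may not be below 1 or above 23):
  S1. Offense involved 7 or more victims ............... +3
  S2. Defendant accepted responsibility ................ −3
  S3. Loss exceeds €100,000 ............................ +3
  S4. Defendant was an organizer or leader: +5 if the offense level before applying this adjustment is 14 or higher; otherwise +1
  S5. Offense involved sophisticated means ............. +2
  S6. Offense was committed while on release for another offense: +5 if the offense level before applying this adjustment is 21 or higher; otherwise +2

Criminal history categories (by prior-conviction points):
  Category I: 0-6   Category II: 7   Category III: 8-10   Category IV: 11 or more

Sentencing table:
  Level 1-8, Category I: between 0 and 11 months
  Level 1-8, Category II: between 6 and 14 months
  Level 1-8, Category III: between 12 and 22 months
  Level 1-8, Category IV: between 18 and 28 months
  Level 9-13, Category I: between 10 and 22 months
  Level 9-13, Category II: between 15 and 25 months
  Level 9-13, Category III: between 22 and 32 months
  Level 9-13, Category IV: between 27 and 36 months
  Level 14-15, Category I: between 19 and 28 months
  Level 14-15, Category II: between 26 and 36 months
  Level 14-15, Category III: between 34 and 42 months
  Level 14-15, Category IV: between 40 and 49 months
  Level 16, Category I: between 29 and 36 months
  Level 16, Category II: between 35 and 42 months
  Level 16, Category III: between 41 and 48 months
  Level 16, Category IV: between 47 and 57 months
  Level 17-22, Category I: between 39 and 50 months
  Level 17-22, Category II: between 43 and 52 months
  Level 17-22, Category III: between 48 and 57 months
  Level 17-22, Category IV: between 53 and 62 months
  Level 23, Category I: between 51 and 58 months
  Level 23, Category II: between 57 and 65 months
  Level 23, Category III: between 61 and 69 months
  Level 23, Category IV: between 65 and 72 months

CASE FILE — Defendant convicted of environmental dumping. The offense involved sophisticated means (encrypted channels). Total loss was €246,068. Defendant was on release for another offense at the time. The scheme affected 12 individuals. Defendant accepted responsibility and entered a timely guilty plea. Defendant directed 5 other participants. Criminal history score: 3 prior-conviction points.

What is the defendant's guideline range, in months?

51-58 months

Base offense level for environmental dumping: 13.
S1 applies: 13 + 3 = 16.
S2 applies: 16 − 3 = 13.
S3 applies: 13 + 3 = 16.
S4 applies (level before this adjustment is 16 ≥ 14, so +5): 16 + 5 = 21.
S5 applies: 21 + 2 = 23.
S6 applies (level before this adjustment is 23 ≥ 21, so +5): 23 + 5 = 28.
Level 28 exceeds the maximum of 23; capped at 23.
Final offense level: 23.
Criminal history: 3 prior points → Category I (0-6).
Level 23 falls in the 23 band.
Grid: Level 23 × Category I = 51-58 months.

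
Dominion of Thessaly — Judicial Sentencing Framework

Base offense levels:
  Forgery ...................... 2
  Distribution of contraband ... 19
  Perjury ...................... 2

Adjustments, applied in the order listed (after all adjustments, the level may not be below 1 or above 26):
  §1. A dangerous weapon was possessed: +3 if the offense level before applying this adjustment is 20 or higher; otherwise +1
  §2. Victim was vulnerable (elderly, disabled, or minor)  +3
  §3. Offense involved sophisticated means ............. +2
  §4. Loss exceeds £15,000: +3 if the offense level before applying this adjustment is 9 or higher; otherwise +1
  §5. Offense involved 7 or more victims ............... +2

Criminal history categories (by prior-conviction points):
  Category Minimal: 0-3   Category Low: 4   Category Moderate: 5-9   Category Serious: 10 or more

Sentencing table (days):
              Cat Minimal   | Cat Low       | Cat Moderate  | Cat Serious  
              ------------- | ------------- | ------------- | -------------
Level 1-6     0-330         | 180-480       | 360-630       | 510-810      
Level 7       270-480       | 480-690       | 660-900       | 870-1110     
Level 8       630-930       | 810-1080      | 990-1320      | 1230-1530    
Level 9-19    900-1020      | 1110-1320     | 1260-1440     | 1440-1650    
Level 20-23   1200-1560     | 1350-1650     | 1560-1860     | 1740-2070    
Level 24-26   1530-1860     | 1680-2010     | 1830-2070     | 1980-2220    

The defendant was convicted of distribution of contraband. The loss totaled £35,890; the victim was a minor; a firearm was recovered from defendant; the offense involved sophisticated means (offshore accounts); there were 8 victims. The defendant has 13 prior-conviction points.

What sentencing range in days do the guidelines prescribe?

1980-2220 days

Base offense level for distribution of contraband: 19.
§1 applies (level before this adjustment is 19 < 20, so +1): 19 + 1 = 20.
§2 applies: 20 + 3 = 23.
§3 applies: 23 + 2 = 25.
§4 applies (level before this adjustment is 25 ≥ 9, so +3): 25 + 3 = 28.
§5 applies: 28 + 2 = 30.
Level 30 exceeds the maximum of 26; capped at 26.
Final offense level: 26.
Criminal history: 13 prior points → Category Serious (10+).
Level 26 falls in the 24-26 band.
Grid: Level 24-26 × Category Serious = 1980-2220 days.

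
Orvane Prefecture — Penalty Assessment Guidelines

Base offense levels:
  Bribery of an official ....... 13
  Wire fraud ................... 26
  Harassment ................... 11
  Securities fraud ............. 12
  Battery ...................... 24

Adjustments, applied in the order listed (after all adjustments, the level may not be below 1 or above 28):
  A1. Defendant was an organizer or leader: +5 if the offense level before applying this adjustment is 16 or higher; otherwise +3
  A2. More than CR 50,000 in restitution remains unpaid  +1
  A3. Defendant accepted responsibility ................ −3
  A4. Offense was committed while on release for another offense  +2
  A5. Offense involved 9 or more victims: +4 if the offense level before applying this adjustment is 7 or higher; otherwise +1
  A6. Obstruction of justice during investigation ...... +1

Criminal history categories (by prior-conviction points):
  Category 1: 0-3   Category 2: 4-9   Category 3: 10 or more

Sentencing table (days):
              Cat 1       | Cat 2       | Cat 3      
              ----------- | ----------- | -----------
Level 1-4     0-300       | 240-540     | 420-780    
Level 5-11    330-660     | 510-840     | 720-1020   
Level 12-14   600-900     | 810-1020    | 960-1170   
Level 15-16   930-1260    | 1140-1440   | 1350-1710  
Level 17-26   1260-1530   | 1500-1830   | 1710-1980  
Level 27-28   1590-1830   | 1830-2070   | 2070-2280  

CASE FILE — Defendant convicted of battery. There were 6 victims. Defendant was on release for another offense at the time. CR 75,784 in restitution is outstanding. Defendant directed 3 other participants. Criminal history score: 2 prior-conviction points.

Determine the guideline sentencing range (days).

Base offense level for battery: 24.
A1 applies (level before this adjustment is 24 ≥ 16, so +5): 24 + 5 = 29.
A2 applies: 29 + 1 = 30.
A3 does not apply.
A4 applies: 30 + 2 = 32.
A6 does not apply.
Level 32 exceeds the maximum of 28; capped at 28.
Final offense level: 28.
Criminal history: 2 prior points → Category 1 (0-3).
Level 28 falls in the 27-28 band.
Grid: Level 27-28 × Category 1 = 1590-1830 days.

1590-1830 days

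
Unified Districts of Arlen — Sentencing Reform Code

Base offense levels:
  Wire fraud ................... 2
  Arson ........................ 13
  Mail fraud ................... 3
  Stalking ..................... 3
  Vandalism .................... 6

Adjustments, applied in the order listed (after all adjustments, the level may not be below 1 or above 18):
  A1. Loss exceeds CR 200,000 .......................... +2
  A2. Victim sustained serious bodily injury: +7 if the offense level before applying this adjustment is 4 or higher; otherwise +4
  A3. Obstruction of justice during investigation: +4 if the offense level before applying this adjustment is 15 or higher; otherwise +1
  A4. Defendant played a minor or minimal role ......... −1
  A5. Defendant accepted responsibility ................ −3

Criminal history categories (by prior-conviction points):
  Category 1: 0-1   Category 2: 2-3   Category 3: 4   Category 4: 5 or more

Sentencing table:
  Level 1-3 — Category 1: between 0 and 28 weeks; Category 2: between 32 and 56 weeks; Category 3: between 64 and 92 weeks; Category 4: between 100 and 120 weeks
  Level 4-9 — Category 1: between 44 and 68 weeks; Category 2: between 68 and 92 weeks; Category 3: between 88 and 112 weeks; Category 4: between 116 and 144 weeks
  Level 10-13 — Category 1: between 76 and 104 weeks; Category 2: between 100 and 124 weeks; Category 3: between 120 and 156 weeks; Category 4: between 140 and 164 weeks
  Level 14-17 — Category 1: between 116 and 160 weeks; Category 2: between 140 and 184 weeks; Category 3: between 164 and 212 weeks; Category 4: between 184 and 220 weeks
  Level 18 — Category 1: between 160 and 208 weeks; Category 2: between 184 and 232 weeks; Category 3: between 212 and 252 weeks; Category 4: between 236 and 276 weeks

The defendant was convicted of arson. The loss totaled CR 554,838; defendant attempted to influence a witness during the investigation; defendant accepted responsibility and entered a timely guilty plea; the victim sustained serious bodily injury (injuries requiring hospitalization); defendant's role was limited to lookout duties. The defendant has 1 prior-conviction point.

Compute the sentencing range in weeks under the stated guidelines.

160-208 weeks

Base offense level for arson: 13.
A1 applies: 13 + 2 = 15.
A2 applies (level before this adjustment is 15 ≥ 4, so +7): 15 + 7 = 22.
A3 applies (level before this adjustment is 22 ≥ 15, so +4): 22 + 4 = 26.
A4 applies: 26 − 1 = 25.
A5 applies: 25 − 3 = 22.
Level 22 exceeds the maximum of 18; capped at 18.
Final offense level: 18.
Criminal history: 1 prior point → Category 1 (0-1).
Level 18 falls in the 18 band.
Grid: Level 18 × Category 1 = 160-208 weeks.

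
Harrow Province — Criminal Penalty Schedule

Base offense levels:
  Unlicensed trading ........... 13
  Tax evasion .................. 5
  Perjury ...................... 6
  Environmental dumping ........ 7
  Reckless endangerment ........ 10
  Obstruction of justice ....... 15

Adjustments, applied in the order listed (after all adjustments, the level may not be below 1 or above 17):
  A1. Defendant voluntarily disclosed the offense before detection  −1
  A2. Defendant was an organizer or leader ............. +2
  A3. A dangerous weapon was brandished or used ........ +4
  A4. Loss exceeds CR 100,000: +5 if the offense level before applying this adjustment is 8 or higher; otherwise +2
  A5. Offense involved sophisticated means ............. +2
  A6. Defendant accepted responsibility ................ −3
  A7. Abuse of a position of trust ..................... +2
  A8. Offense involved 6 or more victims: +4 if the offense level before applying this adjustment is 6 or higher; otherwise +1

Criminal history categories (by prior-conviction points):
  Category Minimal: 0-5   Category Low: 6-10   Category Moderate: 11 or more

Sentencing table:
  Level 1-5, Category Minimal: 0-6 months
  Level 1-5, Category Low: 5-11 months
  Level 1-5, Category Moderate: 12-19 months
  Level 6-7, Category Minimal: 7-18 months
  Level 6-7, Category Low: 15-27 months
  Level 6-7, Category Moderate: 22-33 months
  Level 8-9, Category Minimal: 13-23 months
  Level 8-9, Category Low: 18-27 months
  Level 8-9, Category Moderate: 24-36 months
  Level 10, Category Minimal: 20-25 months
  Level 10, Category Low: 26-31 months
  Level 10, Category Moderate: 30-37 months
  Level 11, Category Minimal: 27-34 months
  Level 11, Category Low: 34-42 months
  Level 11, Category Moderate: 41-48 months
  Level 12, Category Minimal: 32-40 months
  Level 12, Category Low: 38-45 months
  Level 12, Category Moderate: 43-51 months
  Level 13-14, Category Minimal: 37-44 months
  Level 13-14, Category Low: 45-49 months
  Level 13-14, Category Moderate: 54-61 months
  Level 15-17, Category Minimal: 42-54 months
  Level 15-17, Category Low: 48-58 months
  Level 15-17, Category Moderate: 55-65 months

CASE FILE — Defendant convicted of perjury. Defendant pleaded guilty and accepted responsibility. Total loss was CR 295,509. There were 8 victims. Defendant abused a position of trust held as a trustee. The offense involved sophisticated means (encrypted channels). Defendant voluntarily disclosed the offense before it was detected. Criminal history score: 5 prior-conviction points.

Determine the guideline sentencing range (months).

Base offense level for perjury: 6.
A1 applies: 6 − 1 = 5.
A4 applies (level before this adjustment is 5 < 8, so +2): 5 + 2 = 7.
A5 applies: 7 + 2 = 9.
A6 applies: 9 − 3 = 6.
A7 applies: 6 + 2 = 8.
A8 applies (level before this adjustment is 8 ≥ 6, so +4): 8 + 4 = 12.
Final offense level: 12.
Criminal history: 5 prior points → Category Minimal (0-5).
Level 12 falls in the 12 band.
Grid: Level 12 × Category Minimal = 32-40 months.

32-40 months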